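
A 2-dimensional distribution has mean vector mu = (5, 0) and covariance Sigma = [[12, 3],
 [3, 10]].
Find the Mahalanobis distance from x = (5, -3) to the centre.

Step 1 — centre the observation: (x - mu) = (0, -3).

Step 2 — invert Sigma. det(Sigma) = 12·10 - (3)² = 111.
  Sigma^{-1} = (1/det) · [[d, -b], [-b, a]] = [[0.0901, -0.027],
 [-0.027, 0.1081]].

Step 3 — form the quadratic (x - mu)^T · Sigma^{-1} · (x - mu):
  Sigma^{-1} · (x - mu) = (0.0811, -0.3243).
  (x - mu)^T · [Sigma^{-1} · (x - mu)] = (0)·(0.0811) + (-3)·(-0.3243) = 0.973.

Step 4 — take square root: d = √(0.973) ≈ 0.9864.

d(x, mu) = √(0.973) ≈ 0.9864


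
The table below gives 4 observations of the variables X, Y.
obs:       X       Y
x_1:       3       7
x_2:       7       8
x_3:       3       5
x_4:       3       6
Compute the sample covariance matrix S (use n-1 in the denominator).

Step 1 — column means:
  mean(X) = (3 + 7 + 3 + 3) / 4 = 16/4 = 4
  mean(Y) = (7 + 8 + 5 + 6) / 4 = 26/4 = 6.5

Step 2 — sample covariance S[i,j] = (1/(n-1)) · Σ_k (x_{k,i} - mean_i) · (x_{k,j} - mean_j), with n-1 = 3.
  S[X,X] = ((-1)·(-1) + (3)·(3) + (-1)·(-1) + (-1)·(-1)) / 3 = 12/3 = 4
  S[X,Y] = ((-1)·(0.5) + (3)·(1.5) + (-1)·(-1.5) + (-1)·(-0.5)) / 3 = 6/3 = 2
  S[Y,Y] = ((0.5)·(0.5) + (1.5)·(1.5) + (-1.5)·(-1.5) + (-0.5)·(-0.5)) / 3 = 5/3 = 1.6667

S is symmetric (S[j,i] = S[i,j]). Assembling:

S = [[4, 2],
 [2, 1.6667]]


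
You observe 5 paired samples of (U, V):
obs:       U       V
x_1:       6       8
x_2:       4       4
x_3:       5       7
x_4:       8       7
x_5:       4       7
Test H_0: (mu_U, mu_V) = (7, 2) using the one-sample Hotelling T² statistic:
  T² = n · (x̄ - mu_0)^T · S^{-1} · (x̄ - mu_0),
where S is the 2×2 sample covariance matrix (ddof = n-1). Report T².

Step 1 — sample mean vector:
  mean(U) = (6 + 4 + 5 + 8 + 4) / 5 = 27/5 = 5.4
  mean(V) = (8 + 4 + 7 + 7 + 7) / 5 = 33/5 = 6.6
  x̄ = (5.4, 6.6),  deviation x̄ - mu_0 = (5.4, 6.6) - (7, 2) = (-1.6, 4.6).

Step 2 — sample covariance matrix, S[i,j] = (1/(n-1)) · Σ_k (x_{k,i} - mean_i) · (x_{k,j} - mean_j), divisor n-1 = 4:
  S[U,U] = ((0.6)·(0.6) + (-1.4)·(-1.4) + (-0.4)·(-0.4) + (2.6)·(2.6) + (-1.4)·(-1.4)) / 4 = 11.2/4 = 2.8
  S[U,V] = ((0.6)·(1.4) + (-1.4)·(-2.6) + (-0.4)·(0.4) + (2.6)·(0.4) + (-1.4)·(0.4)) / 4 = 4.8/4 = 1.2
  S[V,V] = ((1.4)·(1.4) + (-2.6)·(-2.6) + (0.4)·(0.4) + (0.4)·(0.4) + (0.4)·(0.4)) / 4 = 9.2/4 = 2.3
  S = [[2.8, 1.2],
 [1.2, 2.3]].

Step 3 — invert S. det(S) = 2.8·2.3 - (1.2)² = 5.
  S^{-1} = (1/det) · [[d, -b], [-b, a]] = [[0.46, -0.24],
 [-0.24, 0.56]].

Step 4 — quadratic form (x̄ - mu_0)^T · S^{-1} · (x̄ - mu_0):
  S^{-1} · (x̄ - mu_0) = (-1.84, 2.96),
  (x̄ - mu_0)^T · [...] = (-1.6)·(-1.84) + (4.6)·(2.96) = 16.56.

Step 5 — scale by n: T² = 5 · 16.56 = 82.8.

T² ≈ 82.8


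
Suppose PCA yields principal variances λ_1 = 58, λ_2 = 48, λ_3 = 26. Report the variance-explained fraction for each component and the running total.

Step 1 — total variance = trace(Sigma) = Σ λ_i = 58 + 48 + 26 = 132.

Step 2 — fraction explained by component i = λ_i / Σ λ:
  PC1: 58/132 = 0.4394
  PC2: 48/132 = 0.3636
  PC3: 26/132 = 0.197

Step 3 — cumulative fraction after k components = (λ_1 + ... + λ_k) / Σ λ:
  k = 1: 58/132 = 0.4394
  k = 2: (58 + 48)/132 = 106/132 = 0.803
  k = 3: (58 + 48 + 26)/132 = 132/132 = 1

Summary (fraction, with percent):

explained: PC1 0.4394 (43.94%), PC2 0.3636 (36.36%), PC3 0.197 (19.7%);  cumulative: 0.4394, 0.803, 1


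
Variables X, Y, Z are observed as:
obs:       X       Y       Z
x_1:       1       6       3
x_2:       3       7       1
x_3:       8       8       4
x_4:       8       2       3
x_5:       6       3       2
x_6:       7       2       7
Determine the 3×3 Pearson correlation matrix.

Step 1 — column means:
  mean(X) = (1 + 3 + 8 + 8 + 6 + 7) / 6 = 33/6 = 5.5
  mean(Y) = (6 + 7 + 8 + 2 + 3 + 2) / 6 = 28/6 = 4.6667
  mean(Z) = (3 + 1 + 4 + 3 + 2 + 7) / 6 = 20/6 = 3.3333

Step 2 — sample variances and covariances s[i,j] = (1/(n-1)) · Σ_k (x_{k,i} - mean_i) · (x_{k,j} - mean_j), with n-1 = 5:
  s[X,X] = ((-4.5)·(-4.5) + (-2.5)·(-2.5) + (2.5)·(2.5) + (2.5)·(2.5) + (0.5)·(0.5) + (1.5)·(1.5)) / 5 = 41.5/5 = 8.3
  s[X,Y] = ((-4.5)·(1.3333) + (-2.5)·(2.3333) + (2.5)·(3.3333) + (2.5)·(-2.6667) + (0.5)·(-1.6667) + (1.5)·(-2.6667)) / 5 = -15/5 = -3
  s[X,Z] = ((-4.5)·(-0.3333) + (-2.5)·(-2.3333) + (2.5)·(0.6667) + (2.5)·(-0.3333) + (0.5)·(-1.3333) + (1.5)·(3.6667)) / 5 = 13/5 = 2.6
  s[Y,Y] = ((1.3333)·(1.3333) + (2.3333)·(2.3333) + (3.3333)·(3.3333) + (-2.6667)·(-2.6667) + (-1.6667)·(-1.6667) + (-2.6667)·(-2.6667)) / 5 = 35.3333/5 = 7.0667
  s[Y,Z] = ((1.3333)·(-0.3333) + (2.3333)·(-2.3333) + (3.3333)·(0.6667) + (-2.6667)·(-0.3333) + (-1.6667)·(-1.3333) + (-2.6667)·(3.6667)) / 5 = -10.3333/5 = -2.0667
  s[Z,Z] = ((-0.3333)·(-0.3333) + (-2.3333)·(-2.3333) + (0.6667)·(0.6667) + (-0.3333)·(-0.3333) + (-1.3333)·(-1.3333) + (3.6667)·(3.6667)) / 5 = 21.3333/5 = 4.2667
  Sample standard deviations s_i = √(s[i,i]):
  s(X) = √(8.3) = 2.881
  s(Y) = √(7.0667) = 2.6583
  s(Z) = √(4.2667) = 2.0656

Step 3 — r_{ij} = s_{ij} / (s_i · s_j):
  r[X,X] = 1 (diagonal).
  r[X,Y] = -3 / (2.881 · 2.6583) = -3 / 7.6585 = -0.3917
  r[X,Z] = 2.6 / (2.881 · 2.0656) = 2.6 / 5.9509 = 0.4369
  r[Y,Y] = 1 (diagonal).
  r[Y,Z] = -2.0667 / (2.6583 · 2.0656) = -2.0667 / 5.491 = -0.3764
  r[Z,Z] = 1 (diagonal).

R is symmetric with unit diagonal. Assembling:

R = [[1, -0.3917, 0.4369],
 [-0.3917, 1, -0.3764],
 [0.4369, -0.3764, 1]]


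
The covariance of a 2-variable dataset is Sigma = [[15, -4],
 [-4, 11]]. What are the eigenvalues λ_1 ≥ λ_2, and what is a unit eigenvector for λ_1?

Step 1 — characteristic polynomial of 2×2 Sigma:
  det(Sigma - λI) = λ² - trace · λ + det = 0.
  trace = 15 + 11 = 26, det = 15·11 - (-4)² = 149.
Step 2 — discriminant:
  Δ = trace² - 4·det = 676 - 596 = 80.
Step 3 — eigenvalues:
  λ = (trace ± √Δ)/2 = (26 ± 8.9443)/2,
  λ_1 = 17.4721,  λ_2 = 8.5279.

Step 4 — unit eigenvector for λ_1: solve (Sigma - λ_1 I)v = 0. First row:
  (15 - 17.4721)·v_x + (-4)·v_y = 0, i.e. (-2.4721)·v_x + (-4)·v_y = 0,
  so v ∝ (b, λ_1 - a) = (-4, 2.4721); multiply by -1 so the first entry is positive: u = (4, -2.4721).
  ||u|| = √((4)² + (-2.4721)²) = √(22.1115) ≈ 4.7023,
  v_1 = u/||u|| ≈ (0.8507, -0.5257) (||v_1|| = 1).

λ_1 = 17.4721,  λ_2 = 8.5279;  v_1 ≈ (0.8507, -0.5257)


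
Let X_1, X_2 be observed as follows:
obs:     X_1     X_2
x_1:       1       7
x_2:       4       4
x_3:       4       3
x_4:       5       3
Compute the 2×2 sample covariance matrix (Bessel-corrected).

Step 1 — column means:
  mean(X_1) = (1 + 4 + 4 + 5) / 4 = 14/4 = 3.5
  mean(X_2) = (7 + 4 + 3 + 3) / 4 = 17/4 = 4.25

Step 2 — sample covariance S[i,j] = (1/(n-1)) · Σ_k (x_{k,i} - mean_i) · (x_{k,j} - mean_j), with n-1 = 3.
  S[X_1,X_1] = ((-2.5)·(-2.5) + (0.5)·(0.5) + (0.5)·(0.5) + (1.5)·(1.5)) / 3 = 9/3 = 3
  S[X_1,X_2] = ((-2.5)·(2.75) + (0.5)·(-0.25) + (0.5)·(-1.25) + (1.5)·(-1.25)) / 3 = -9.5/3 = -3.1667
  S[X_2,X_2] = ((2.75)·(2.75) + (-0.25)·(-0.25) + (-1.25)·(-1.25) + (-1.25)·(-1.25)) / 3 = 10.75/3 = 3.5833

S is symmetric (S[j,i] = S[i,j]). Assembling:

S = [[3, -3.1667],
 [-3.1667, 3.5833]]


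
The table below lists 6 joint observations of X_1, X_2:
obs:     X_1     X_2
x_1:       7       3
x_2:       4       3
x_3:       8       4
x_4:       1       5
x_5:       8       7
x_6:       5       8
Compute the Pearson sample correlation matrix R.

Step 1 — column means:
  mean(X_1) = (7 + 4 + 8 + 1 + 8 + 5) / 6 = 33/6 = 5.5
  mean(X_2) = (3 + 3 + 4 + 5 + 7 + 8) / 6 = 30/6 = 5

Step 2 — sample variances and covariances s[i,j] = (1/(n-1)) · Σ_k (x_{k,i} - mean_i) · (x_{k,j} - mean_j), with n-1 = 5:
  s[X_1,X_1] = ((1.5)·(1.5) + (-1.5)·(-1.5) + (2.5)·(2.5) + (-4.5)·(-4.5) + (2.5)·(2.5) + (-0.5)·(-0.5)) / 5 = 37.5/5 = 7.5
  s[X_1,X_2] = ((1.5)·(-2) + (-1.5)·(-2) + (2.5)·(-1) + (-4.5)·(0) + (2.5)·(2) + (-0.5)·(3)) / 5 = 1/5 = 0.2
  s[X_2,X_2] = ((-2)·(-2) + (-2)·(-2) + (-1)·(-1) + (0)·(0) + (2)·(2) + (3)·(3)) / 5 = 22/5 = 4.4
  Sample standard deviations s_i = √(s[i,i]):
  s(X_1) = √(7.5) = 2.7386
  s(X_2) = √(4.4) = 2.0976

Step 3 — r_{ij} = s_{ij} / (s_i · s_j):
  r[X_1,X_1] = 1 (diagonal).
  r[X_1,X_2] = 0.2 / (2.7386 · 2.0976) = 0.2 / 5.7446 = 0.0348
  r[X_2,X_2] = 1 (diagonal).

R is symmetric with unit diagonal. Assembling:

R = [[1, 0.0348],
 [0.0348, 1]]


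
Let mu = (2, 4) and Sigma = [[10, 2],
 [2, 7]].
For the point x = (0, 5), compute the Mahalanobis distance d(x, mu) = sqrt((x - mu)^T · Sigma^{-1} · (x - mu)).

Step 1 — centre the observation: (x - mu) = (-2, 1).

Step 2 — invert Sigma. det(Sigma) = 10·7 - (2)² = 66.
  Sigma^{-1} = (1/det) · [[d, -b], [-b, a]] = [[0.1061, -0.0303],
 [-0.0303, 0.1515]].

Step 3 — form the quadratic (x - mu)^T · Sigma^{-1} · (x - mu):
  Sigma^{-1} · (x - mu) = (-0.2424, 0.2121).
  (x - mu)^T · [Sigma^{-1} · (x - mu)] = (-2)·(-0.2424) + (1)·(0.2121) = 0.697.

Step 4 — take square root: d = √(0.697) ≈ 0.8348.

d(x, mu) = √(0.697) ≈ 0.8348


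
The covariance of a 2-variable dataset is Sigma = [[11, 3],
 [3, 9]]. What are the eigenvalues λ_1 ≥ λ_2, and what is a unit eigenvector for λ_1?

Step 1 — characteristic polynomial of 2×2 Sigma:
  det(Sigma - λI) = λ² - trace · λ + det = 0.
  trace = 11 + 9 = 20, det = 11·9 - (3)² = 90.
Step 2 — discriminant:
  Δ = trace² - 4·det = 400 - 360 = 40.
Step 3 — eigenvalues:
  λ = (trace ± √Δ)/2 = (20 ± 6.3246)/2,
  λ_1 = 13.1623,  λ_2 = 6.8377.

Step 4 — unit eigenvector for λ_1: solve (Sigma - λ_1 I)v = 0. First row:
  (11 - 13.1623)·v_x + (3)·v_y = 0, i.e. (-2.1623)·v_x + (3)·v_y = 0,
  so v ∝ (b, λ_1 - a) = (3, 2.1623) = u.
  ||u|| = √((3)² + (2.1623)²) = √(13.6754) ≈ 3.698,
  v_1 = u/||u|| ≈ (0.8112, 0.5847) (||v_1|| = 1).

λ_1 = 13.1623,  λ_2 = 6.8377;  v_1 ≈ (0.8112, 0.5847)


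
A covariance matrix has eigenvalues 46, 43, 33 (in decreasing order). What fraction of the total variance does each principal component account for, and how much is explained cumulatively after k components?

Step 1 — total variance = trace(Sigma) = Σ λ_i = 46 + 43 + 33 = 122.

Step 2 — fraction explained by component i = λ_i / Σ λ:
  PC1: 46/122 = 0.377
  PC2: 43/122 = 0.3525
  PC3: 33/122 = 0.2705

Step 3 — cumulative fraction after k components = (λ_1 + ... + λ_k) / Σ λ:
  k = 1: 46/122 = 0.377
  k = 2: (46 + 43)/122 = 89/122 = 0.7295
  k = 3: (46 + 43 + 33)/122 = 122/122 = 1

Summary (fraction, with percent):

explained: PC1 0.377 (37.7%), PC2 0.3525 (35.25%), PC3 0.2705 (27.05%);  cumulative: 0.377, 0.7295, 1


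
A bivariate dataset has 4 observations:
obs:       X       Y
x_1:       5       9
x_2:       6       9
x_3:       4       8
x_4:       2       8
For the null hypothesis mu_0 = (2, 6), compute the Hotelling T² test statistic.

Step 1 — sample mean vector:
  mean(X) = (5 + 6 + 4 + 2) / 4 = 17/4 = 4.25
  mean(Y) = (9 + 9 + 8 + 8) / 4 = 34/4 = 8.5
  x̄ = (4.25, 8.5),  deviation x̄ - mu_0 = (4.25, 8.5) - (2, 6) = (2.25, 2.5).

Step 2 — sample covariance matrix, S[i,j] = (1/(n-1)) · Σ_k (x_{k,i} - mean_i) · (x_{k,j} - mean_j), divisor n-1 = 3:
  S[X,X] = ((0.75)·(0.75) + (1.75)·(1.75) + (-0.25)·(-0.25) + (-2.25)·(-2.25)) / 3 = 8.75/3 = 2.9167
  S[X,Y] = ((0.75)·(0.5) + (1.75)·(0.5) + (-0.25)·(-0.5) + (-2.25)·(-0.5)) / 3 = 2.5/3 = 0.8333
  S[Y,Y] = ((0.5)·(0.5) + (0.5)·(0.5) + (-0.5)·(-0.5) + (-0.5)·(-0.5)) / 3 = 1/3 = 0.3333
  S = [[2.9167, 0.8333],
 [0.8333, 0.3333]].

Step 3 — invert S. det(S) = 2.9167·0.3333 - (0.8333)² = 0.2778.
  S^{-1} = (1/det) · [[d, -b], [-b, a]] = [[1.2, -3],
 [-3, 10.5]].

Step 4 — quadratic form (x̄ - mu_0)^T · S^{-1} · (x̄ - mu_0):
  S^{-1} · (x̄ - mu_0) = (-4.8, 19.5),
  (x̄ - mu_0)^T · [...] = (2.25)·(-4.8) + (2.5)·(19.5) = 37.95.

Step 5 — scale by n: T² = 4 · 37.95 = 151.8.

T² ≈ 151.8


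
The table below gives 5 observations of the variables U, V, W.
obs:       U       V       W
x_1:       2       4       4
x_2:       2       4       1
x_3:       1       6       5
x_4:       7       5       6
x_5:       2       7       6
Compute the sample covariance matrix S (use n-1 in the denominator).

Step 1 — column means:
  mean(U) = (2 + 2 + 1 + 7 + 2) / 5 = 14/5 = 2.8
  mean(V) = (4 + 4 + 6 + 5 + 7) / 5 = 26/5 = 5.2
  mean(W) = (4 + 1 + 5 + 6 + 6) / 5 = 22/5 = 4.4

Step 2 — sample covariance S[i,j] = (1/(n-1)) · Σ_k (x_{k,i} - mean_i) · (x_{k,j} - mean_j), with n-1 = 4.
  S[U,U] = ((-0.8)·(-0.8) + (-0.8)·(-0.8) + (-1.8)·(-1.8) + (4.2)·(4.2) + (-0.8)·(-0.8)) / 4 = 22.8/4 = 5.7
  S[U,V] = ((-0.8)·(-1.2) + (-0.8)·(-1.2) + (-1.8)·(0.8) + (4.2)·(-0.2) + (-0.8)·(1.8)) / 4 = -1.8/4 = -0.45
  S[U,W] = ((-0.8)·(-0.4) + (-0.8)·(-3.4) + (-1.8)·(0.6) + (4.2)·(1.6) + (-0.8)·(1.6)) / 4 = 7.4/4 = 1.85
  S[V,V] = ((-1.2)·(-1.2) + (-1.2)·(-1.2) + (0.8)·(0.8) + (-0.2)·(-0.2) + (1.8)·(1.8)) / 4 = 6.8/4 = 1.7
  S[V,W] = ((-1.2)·(-0.4) + (-1.2)·(-3.4) + (0.8)·(0.6) + (-0.2)·(1.6) + (1.8)·(1.6)) / 4 = 7.6/4 = 1.9
  S[W,W] = ((-0.4)·(-0.4) + (-3.4)·(-3.4) + (0.6)·(0.6) + (1.6)·(1.6) + (1.6)·(1.6)) / 4 = 17.2/4 = 4.3

S is symmetric (S[j,i] = S[i,j]). Assembling:

S = [[5.7, -0.45, 1.85],
 [-0.45, 1.7, 1.9],
 [1.85, 1.9, 4.3]]


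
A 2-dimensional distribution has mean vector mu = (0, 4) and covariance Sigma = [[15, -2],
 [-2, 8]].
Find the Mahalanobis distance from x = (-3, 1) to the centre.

Step 1 — centre the observation: (x - mu) = (-3, -3).

Step 2 — invert Sigma. det(Sigma) = 15·8 - (-2)² = 116.
  Sigma^{-1} = (1/det) · [[d, -b], [-b, a]] = [[0.069, 0.0172],
 [0.0172, 0.1293]].

Step 3 — form the quadratic (x - mu)^T · Sigma^{-1} · (x - mu):
  Sigma^{-1} · (x - mu) = (-0.2586, -0.4397).
  (x - mu)^T · [Sigma^{-1} · (x - mu)] = (-3)·(-0.2586) + (-3)·(-0.4397) = 2.0948.

Step 4 — take square root: d = √(2.0948) ≈ 1.4474.

d(x, mu) = √(2.0948) ≈ 1.4474


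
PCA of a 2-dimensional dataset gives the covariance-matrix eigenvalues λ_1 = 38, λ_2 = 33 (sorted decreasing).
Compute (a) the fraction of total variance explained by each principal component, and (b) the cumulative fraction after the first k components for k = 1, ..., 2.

Step 1 — total variance = trace(Sigma) = Σ λ_i = 38 + 33 = 71.

Step 2 — fraction explained by component i = λ_i / Σ λ:
  PC1: 38/71 = 0.5352
  PC2: 33/71 = 0.4648

Step 3 — cumulative fraction after k components = (λ_1 + ... + λ_k) / Σ λ:
  k = 1: 38/71 = 0.5352
  k = 2: (38 + 33)/71 = 71/71 = 1

Summary (fraction, with percent):

explained: PC1 0.5352 (53.52%), PC2 0.4648 (46.48%);  cumulative: 0.5352, 1


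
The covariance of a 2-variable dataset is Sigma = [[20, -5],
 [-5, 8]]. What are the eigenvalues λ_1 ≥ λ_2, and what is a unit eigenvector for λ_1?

Step 1 — characteristic polynomial of 2×2 Sigma:
  det(Sigma - λI) = λ² - trace · λ + det = 0.
  trace = 20 + 8 = 28, det = 20·8 - (-5)² = 135.
Step 2 — discriminant:
  Δ = trace² - 4·det = 784 - 540 = 244.
Step 3 — eigenvalues:
  λ = (trace ± √Δ)/2 = (28 ± 15.6205)/2,
  λ_1 = 21.8102,  λ_2 = 6.1898.

Step 4 — unit eigenvector for λ_1: solve (Sigma - λ_1 I)v = 0. First row:
  (20 - 21.8102)·v_x + (-5)·v_y = 0, i.e. (-1.8102)·v_x + (-5)·v_y = 0,
  so v ∝ (b, λ_1 - a) = (-5, 1.8102); multiply by -1 so the first entry is positive: u = (5, -1.8102).
  ||u|| = √((5)² + (-1.8102)²) = √(28.277) ≈ 5.3176,
  v_1 = u/||u|| ≈ (0.9403, -0.3404) (||v_1|| = 1).

λ_1 = 21.8102,  λ_2 = 6.1898;  v_1 ≈ (0.9403, -0.3404)


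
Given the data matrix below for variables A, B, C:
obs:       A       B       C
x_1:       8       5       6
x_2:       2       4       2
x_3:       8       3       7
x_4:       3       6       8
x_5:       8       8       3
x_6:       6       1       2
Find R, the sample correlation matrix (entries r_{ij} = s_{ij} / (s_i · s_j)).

Step 1 — column means:
  mean(A) = (8 + 2 + 8 + 3 + 8 + 6) / 6 = 35/6 = 5.8333
  mean(B) = (5 + 4 + 3 + 6 + 8 + 1) / 6 = 27/6 = 4.5
  mean(C) = (6 + 2 + 7 + 8 + 3 + 2) / 6 = 28/6 = 4.6667

Step 2 — sample variances and covariances s[i,j] = (1/(n-1)) · Σ_k (x_{k,i} - mean_i) · (x_{k,j} - mean_j), with n-1 = 5:
  s[A,A] = ((2.1667)·(2.1667) + (-3.8333)·(-3.8333) + (2.1667)·(2.1667) + (-2.8333)·(-2.8333) + (2.1667)·(2.1667) + (0.1667)·(0.1667)) / 5 = 36.8333/5 = 7.3667
  s[A,B] = ((2.1667)·(0.5) + (-3.8333)·(-0.5) + (2.1667)·(-1.5) + (-2.8333)·(1.5) + (2.1667)·(3.5) + (0.1667)·(-3.5)) / 5 = 2.5/5 = 0.5
  s[A,C] = ((2.1667)·(1.3333) + (-3.8333)·(-2.6667) + (2.1667)·(2.3333) + (-2.8333)·(3.3333) + (2.1667)·(-1.6667) + (0.1667)·(-2.6667)) / 5 = 4.6667/5 = 0.9333
  s[B,B] = ((0.5)·(0.5) + (-0.5)·(-0.5) + (-1.5)·(-1.5) + (1.5)·(1.5) + (3.5)·(3.5) + (-3.5)·(-3.5)) / 5 = 29.5/5 = 5.9
  s[B,C] = ((0.5)·(1.3333) + (-0.5)·(-2.6667) + (-1.5)·(2.3333) + (1.5)·(3.3333) + (3.5)·(-1.6667) + (-3.5)·(-2.6667)) / 5 = 7/5 = 1.4
  s[C,C] = ((1.3333)·(1.3333) + (-2.6667)·(-2.6667) + (2.3333)·(2.3333) + (3.3333)·(3.3333) + (-1.6667)·(-1.6667) + (-2.6667)·(-2.6667)) / 5 = 35.3333/5 = 7.0667
  Sample standard deviations s_i = √(s[i,i]):
  s(A) = √(7.3667) = 2.7142
  s(B) = √(5.9) = 2.429
  s(C) = √(7.0667) = 2.6583

Step 3 — r_{ij} = s_{ij} / (s_i · s_j):
  r[A,A] = 1 (diagonal).
  r[A,B] = 0.5 / (2.7142 · 2.429) = 0.5 / 6.5927 = 0.0758
  r[A,C] = 0.9333 / (2.7142 · 2.6583) = 0.9333 / 7.2151 = 0.1294
  r[B,B] = 1 (diagonal).
  r[B,C] = 1.4 / (2.429 · 2.6583) = 1.4 / 6.457 = 0.2168
  r[C,C] = 1 (diagonal).

R is symmetric with unit diagonal. Assembling:

R = [[1, 0.0758, 0.1294],
 [0.0758, 1, 0.2168],
 [0.1294, 0.2168, 1]]


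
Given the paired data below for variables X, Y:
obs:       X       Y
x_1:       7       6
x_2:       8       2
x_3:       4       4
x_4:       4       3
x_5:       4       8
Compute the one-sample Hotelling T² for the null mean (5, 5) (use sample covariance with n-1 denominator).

Step 1 — sample mean vector:
  mean(X) = (7 + 8 + 4 + 4 + 4) / 5 = 27/5 = 5.4
  mean(Y) = (6 + 2 + 4 + 3 + 8) / 5 = 23/5 = 4.6
  x̄ = (5.4, 4.6),  deviation x̄ - mu_0 = (5.4, 4.6) - (5, 5) = (0.4, -0.4).

Step 2 — sample covariance matrix, S[i,j] = (1/(n-1)) · Σ_k (x_{k,i} - mean_i) · (x_{k,j} - mean_j), divisor n-1 = 4:
  S[X,X] = ((1.6)·(1.6) + (2.6)·(2.6) + (-1.4)·(-1.4) + (-1.4)·(-1.4) + (-1.4)·(-1.4)) / 4 = 15.2/4 = 3.8
  S[X,Y] = ((1.6)·(1.4) + (2.6)·(-2.6) + (-1.4)·(-0.6) + (-1.4)·(-1.6) + (-1.4)·(3.4)) / 4 = -6.2/4 = -1.55
  S[Y,Y] = ((1.4)·(1.4) + (-2.6)·(-2.6) + (-0.6)·(-0.6) + (-1.6)·(-1.6) + (3.4)·(3.4)) / 4 = 23.2/4 = 5.8
  S = [[3.8, -1.55],
 [-1.55, 5.8]].

Step 3 — invert S. det(S) = 3.8·5.8 - (-1.55)² = 19.6375.
  S^{-1} = (1/det) · [[d, -b], [-b, a]] = [[0.2954, 0.0789],
 [0.0789, 0.1935]].

Step 4 — quadratic form (x̄ - mu_0)^T · S^{-1} · (x̄ - mu_0):
  S^{-1} · (x̄ - mu_0) = (0.0866, -0.0458),
  (x̄ - mu_0)^T · [...] = (0.4)·(0.0866) + (-0.4)·(-0.0458) = 0.053.

Step 5 — scale by n: T² = 5 · 0.053 = 0.2648.

T² ≈ 0.2648


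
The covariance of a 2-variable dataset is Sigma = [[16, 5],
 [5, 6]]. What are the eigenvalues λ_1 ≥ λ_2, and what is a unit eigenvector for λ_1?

Step 1 — characteristic polynomial of 2×2 Sigma:
  det(Sigma - λI) = λ² - trace · λ + det = 0.
  trace = 16 + 6 = 22, det = 16·6 - (5)² = 71.
Step 2 — discriminant:
  Δ = trace² - 4·det = 484 - 284 = 200.
Step 3 — eigenvalues:
  λ = (trace ± √Δ)/2 = (22 ± 14.1421)/2,
  λ_1 = 18.0711,  λ_2 = 3.9289.

Step 4 — unit eigenvector for λ_1: solve (Sigma - λ_1 I)v = 0. First row:
  (16 - 18.0711)·v_x + (5)·v_y = 0, i.e. (-2.0711)·v_x + (5)·v_y = 0,
  so v ∝ (b, λ_1 - a) = (5, 2.0711) = u.
  ||u|| = √((5)² + (2.0711)²) = √(29.2893) ≈ 5.412,
  v_1 = u/||u|| ≈ (0.9239, 0.3827) (||v_1|| = 1).

λ_1 = 18.0711,  λ_2 = 3.9289;  v_1 ≈ (0.9239, 0.3827)


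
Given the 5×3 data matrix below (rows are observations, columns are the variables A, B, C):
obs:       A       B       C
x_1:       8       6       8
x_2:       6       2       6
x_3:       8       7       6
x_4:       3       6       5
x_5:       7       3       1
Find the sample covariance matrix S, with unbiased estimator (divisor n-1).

Step 1 — column means:
  mean(A) = (8 + 6 + 8 + 3 + 7) / 5 = 32/5 = 6.4
  mean(B) = (6 + 2 + 7 + 6 + 3) / 5 = 24/5 = 4.8
  mean(C) = (8 + 6 + 6 + 5 + 1) / 5 = 26/5 = 5.2

Step 2 — sample covariance S[i,j] = (1/(n-1)) · Σ_k (x_{k,i} - mean_i) · (x_{k,j} - mean_j), with n-1 = 4.
  S[A,A] = ((1.6)·(1.6) + (-0.4)·(-0.4) + (1.6)·(1.6) + (-3.4)·(-3.4) + (0.6)·(0.6)) / 4 = 17.2/4 = 4.3
  S[A,B] = ((1.6)·(1.2) + (-0.4)·(-2.8) + (1.6)·(2.2) + (-3.4)·(1.2) + (0.6)·(-1.8)) / 4 = 1.4/4 = 0.35
  S[A,C] = ((1.6)·(2.8) + (-0.4)·(0.8) + (1.6)·(0.8) + (-3.4)·(-0.2) + (0.6)·(-4.2)) / 4 = 3.6/4 = 0.9
  S[B,B] = ((1.2)·(1.2) + (-2.8)·(-2.8) + (2.2)·(2.2) + (1.2)·(1.2) + (-1.8)·(-1.8)) / 4 = 18.8/4 = 4.7
  S[B,C] = ((1.2)·(2.8) + (-2.8)·(0.8) + (2.2)·(0.8) + (1.2)·(-0.2) + (-1.8)·(-4.2)) / 4 = 10.2/4 = 2.55
  S[C,C] = ((2.8)·(2.8) + (0.8)·(0.8) + (0.8)·(0.8) + (-0.2)·(-0.2) + (-4.2)·(-4.2)) / 4 = 26.8/4 = 6.7

S is symmetric (S[j,i] = S[i,j]). Assembling:

S = [[4.3, 0.35, 0.9],
 [0.35, 4.7, 2.55],
 [0.9, 2.55, 6.7]]


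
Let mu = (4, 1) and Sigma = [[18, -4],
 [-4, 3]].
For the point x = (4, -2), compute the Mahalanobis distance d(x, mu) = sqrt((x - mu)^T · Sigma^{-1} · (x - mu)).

Step 1 — centre the observation: (x - mu) = (0, -3).

Step 2 — invert Sigma. det(Sigma) = 18·3 - (-4)² = 38.
  Sigma^{-1} = (1/det) · [[d, -b], [-b, a]] = [[0.0789, 0.1053],
 [0.1053, 0.4737]].

Step 3 — form the quadratic (x - mu)^T · Sigma^{-1} · (x - mu):
  Sigma^{-1} · (x - mu) = (-0.3158, -1.4211).
  (x - mu)^T · [Sigma^{-1} · (x - mu)] = (0)·(-0.3158) + (-3)·(-1.4211) = 4.2632.

Step 4 — take square root: d = √(4.2632) ≈ 2.0647.

d(x, mu) = √(4.2632) ≈ 2.0647


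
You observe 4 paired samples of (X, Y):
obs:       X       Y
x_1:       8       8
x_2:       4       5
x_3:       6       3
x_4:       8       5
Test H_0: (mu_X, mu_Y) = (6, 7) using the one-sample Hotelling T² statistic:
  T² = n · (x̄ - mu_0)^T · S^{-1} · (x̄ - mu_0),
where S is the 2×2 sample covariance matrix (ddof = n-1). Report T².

Step 1 — sample mean vector:
  mean(X) = (8 + 4 + 6 + 8) / 4 = 26/4 = 6.5
  mean(Y) = (8 + 5 + 3 + 5) / 4 = 21/4 = 5.25
  x̄ = (6.5, 5.25),  deviation x̄ - mu_0 = (6.5, 5.25) - (6, 7) = (0.5, -1.75).

Step 2 — sample covariance matrix, S[i,j] = (1/(n-1)) · Σ_k (x_{k,i} - mean_i) · (x_{k,j} - mean_j), divisor n-1 = 3:
  S[X,X] = ((1.5)·(1.5) + (-2.5)·(-2.5) + (-0.5)·(-0.5) + (1.5)·(1.5)) / 3 = 11/3 = 3.6667
  S[X,Y] = ((1.5)·(2.75) + (-2.5)·(-0.25) + (-0.5)·(-2.25) + (1.5)·(-0.25)) / 3 = 5.5/3 = 1.8333
  S[Y,Y] = ((2.75)·(2.75) + (-0.25)·(-0.25) + (-2.25)·(-2.25) + (-0.25)·(-0.25)) / 3 = 12.75/3 = 4.25
  S = [[3.6667, 1.8333],
 [1.8333, 4.25]].

Step 3 — invert S. det(S) = 3.6667·4.25 - (1.8333)² = 12.2222.
  S^{-1} = (1/det) · [[d, -b], [-b, a]] = [[0.3477, -0.15],
 [-0.15, 0.3]].

Step 4 — quadratic form (x̄ - mu_0)^T · S^{-1} · (x̄ - mu_0):
  S^{-1} · (x̄ - mu_0) = (0.4364, -0.6),
  (x̄ - mu_0)^T · [...] = (0.5)·(0.4364) + (-1.75)·(-0.6) = 1.2682.

Step 5 — scale by n: T² = 4 · 1.2682 = 5.0727.

T² ≈ 5.0727


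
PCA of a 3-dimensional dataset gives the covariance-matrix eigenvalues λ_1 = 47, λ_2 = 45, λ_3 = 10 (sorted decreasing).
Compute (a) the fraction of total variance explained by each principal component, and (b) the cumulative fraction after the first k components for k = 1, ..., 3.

Step 1 — total variance = trace(Sigma) = Σ λ_i = 47 + 45 + 10 = 102.

Step 2 — fraction explained by component i = λ_i / Σ λ:
  PC1: 47/102 = 0.4608
  PC2: 45/102 = 0.4412
  PC3: 10/102 = 0.098

Step 3 — cumulative fraction after k components = (λ_1 + ... + λ_k) / Σ λ:
  k = 1: 47/102 = 0.4608
  k = 2: (47 + 45)/102 = 92/102 = 0.902
  k = 3: (47 + 45 + 10)/102 = 102/102 = 1

Summary (fraction, with percent):

explained: PC1 0.4608 (46.08%), PC2 0.4412 (44.12%), PC3 0.098 (9.8%);  cumulative: 0.4608, 0.902, 1


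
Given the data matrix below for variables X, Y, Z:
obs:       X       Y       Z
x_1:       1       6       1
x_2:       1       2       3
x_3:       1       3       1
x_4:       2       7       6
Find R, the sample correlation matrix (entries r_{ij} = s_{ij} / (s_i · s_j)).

Step 1 — column means:
  mean(X) = (1 + 1 + 1 + 2) / 4 = 5/4 = 1.25
  mean(Y) = (6 + 2 + 3 + 7) / 4 = 18/4 = 4.5
  mean(Z) = (1 + 3 + 1 + 6) / 4 = 11/4 = 2.75

Step 2 — sample variances and covariances s[i,j] = (1/(n-1)) · Σ_k (x_{k,i} - mean_i) · (x_{k,j} - mean_j), with n-1 = 3:
  s[X,X] = ((-0.25)·(-0.25) + (-0.25)·(-0.25) + (-0.25)·(-0.25) + (0.75)·(0.75)) / 3 = 0.75/3 = 0.25
  s[X,Y] = ((-0.25)·(1.5) + (-0.25)·(-2.5) + (-0.25)·(-1.5) + (0.75)·(2.5)) / 3 = 2.5/3 = 0.8333
  s[X,Z] = ((-0.25)·(-1.75) + (-0.25)·(0.25) + (-0.25)·(-1.75) + (0.75)·(3.25)) / 3 = 3.25/3 = 1.0833
  s[Y,Y] = ((1.5)·(1.5) + (-2.5)·(-2.5) + (-1.5)·(-1.5) + (2.5)·(2.5)) / 3 = 17/3 = 5.6667
  s[Y,Z] = ((1.5)·(-1.75) + (-2.5)·(0.25) + (-1.5)·(-1.75) + (2.5)·(3.25)) / 3 = 7.5/3 = 2.5
  s[Z,Z] = ((-1.75)·(-1.75) + (0.25)·(0.25) + (-1.75)·(-1.75) + (3.25)·(3.25)) / 3 = 16.75/3 = 5.5833
  Sample standard deviations s_i = √(s[i,i]):
  s(X) = √(0.25) = 0.5
  s(Y) = √(5.6667) = 2.3805
  s(Z) = √(5.5833) = 2.3629

Step 3 — r_{ij} = s_{ij} / (s_i · s_j):
  r[X,X] = 1 (diagonal).
  r[X,Y] = 0.8333 / (0.5 · 2.3805) = 0.8333 / 1.1902 = 0.7001
  r[X,Z] = 1.0833 / (0.5 · 2.3629) = 1.0833 / 1.1815 = 0.9169
  r[Y,Y] = 1 (diagonal).
  r[Y,Z] = 2.5 / (2.3805 · 2.3629) = 2.5 / 5.6248 = 0.4445
  r[Z,Z] = 1 (diagonal).

R is symmetric with unit diagonal. Assembling:

R = [[1, 0.7001, 0.9169],
 [0.7001, 1, 0.4445],
 [0.9169, 0.4445, 1]]


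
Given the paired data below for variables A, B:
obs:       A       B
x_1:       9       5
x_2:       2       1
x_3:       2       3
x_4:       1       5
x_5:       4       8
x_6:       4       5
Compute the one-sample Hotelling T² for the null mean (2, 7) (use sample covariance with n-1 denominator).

Step 1 — sample mean vector:
  mean(A) = (9 + 2 + 2 + 1 + 4 + 4) / 6 = 22/6 = 3.6667
  mean(B) = (5 + 1 + 3 + 5 + 8 + 5) / 6 = 27/6 = 4.5
  x̄ = (3.6667, 4.5),  deviation x̄ - mu_0 = (3.6667, 4.5) - (2, 7) = (1.6667, -2.5).

Step 2 — sample covariance matrix, S[i,j] = (1/(n-1)) · Σ_k (x_{k,i} - mean_i) · (x_{k,j} - mean_j), divisor n-1 = 5:
  S[A,A] = ((5.3333)·(5.3333) + (-1.6667)·(-1.6667) + (-1.6667)·(-1.6667) + (-2.6667)·(-2.6667) + (0.3333)·(0.3333) + (0.3333)·(0.3333)) / 5 = 41.3333/5 = 8.2667
  S[A,B] = ((5.3333)·(0.5) + (-1.6667)·(-3.5) + (-1.6667)·(-1.5) + (-2.6667)·(0.5) + (0.3333)·(3.5) + (0.3333)·(0.5)) / 5 = 11/5 = 2.2
  S[B,B] = ((0.5)·(0.5) + (-3.5)·(-3.5) + (-1.5)·(-1.5) + (0.5)·(0.5) + (3.5)·(3.5) + (0.5)·(0.5)) / 5 = 27.5/5 = 5.5
  S = [[8.2667, 2.2],
 [2.2, 5.5]].

Step 3 — invert S. det(S) = 8.2667·5.5 - (2.2)² = 40.6267.
  S^{-1} = (1/det) · [[d, -b], [-b, a]] = [[0.1354, -0.0542],
 [-0.0542, 0.2035]].

Step 4 — quadratic form (x̄ - mu_0)^T · S^{-1} · (x̄ - mu_0):
  S^{-1} · (x̄ - mu_0) = (0.361, -0.5989),
  (x̄ - mu_0)^T · [...] = (1.6667)·(0.361) + (-2.5)·(-0.5989) = 2.0991.

Step 5 — scale by n: T² = 6 · 2.0991 = 12.5944.

T² ≈ 12.5944


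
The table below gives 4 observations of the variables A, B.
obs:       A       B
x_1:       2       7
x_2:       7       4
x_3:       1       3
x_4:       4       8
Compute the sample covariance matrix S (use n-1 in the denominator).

Step 1 — column means:
  mean(A) = (2 + 7 + 1 + 4) / 4 = 14/4 = 3.5
  mean(B) = (7 + 4 + 3 + 8) / 4 = 22/4 = 5.5

Step 2 — sample covariance S[i,j] = (1/(n-1)) · Σ_k (x_{k,i} - mean_i) · (x_{k,j} - mean_j), with n-1 = 3.
  S[A,A] = ((-1.5)·(-1.5) + (3.5)·(3.5) + (-2.5)·(-2.5) + (0.5)·(0.5)) / 3 = 21/3 = 7
  S[A,B] = ((-1.5)·(1.5) + (3.5)·(-1.5) + (-2.5)·(-2.5) + (0.5)·(2.5)) / 3 = 0/3 = 0
  S[B,B] = ((1.5)·(1.5) + (-1.5)·(-1.5) + (-2.5)·(-2.5) + (2.5)·(2.5)) / 3 = 17/3 = 5.6667

S is symmetric (S[j,i] = S[i,j]). Assembling:

S = [[7, 0],
 [0, 5.6667]]


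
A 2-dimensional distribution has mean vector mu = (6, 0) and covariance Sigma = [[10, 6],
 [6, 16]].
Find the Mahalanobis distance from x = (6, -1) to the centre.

Step 1 — centre the observation: (x - mu) = (0, -1).

Step 2 — invert Sigma. det(Sigma) = 10·16 - (6)² = 124.
  Sigma^{-1} = (1/det) · [[d, -b], [-b, a]] = [[0.129, -0.0484],
 [-0.0484, 0.0806]].

Step 3 — form the quadratic (x - mu)^T · Sigma^{-1} · (x - mu):
  Sigma^{-1} · (x - mu) = (0.0484, -0.0806).
  (x - mu)^T · [Sigma^{-1} · (x - mu)] = (0)·(0.0484) + (-1)·(-0.0806) = 0.0806.

Step 4 — take square root: d = √(0.0806) ≈ 0.284.

d(x, mu) = √(0.0806) ≈ 0.284


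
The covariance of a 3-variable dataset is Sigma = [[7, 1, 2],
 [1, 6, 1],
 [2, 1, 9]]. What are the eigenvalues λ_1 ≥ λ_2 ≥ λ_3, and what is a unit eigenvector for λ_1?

Step 1 — characteristic polynomial p(λ) = det(λI - Sigma) = λ³ - tr·λ² + c_1·λ - det, where tr = trace, c_1 = sum of the principal 2×2 minors, det = det(Sigma):
  tr = 7 + 6 + 9 = 22,
  c_1 = (7·6 - (1)²) + (7·9 - (2)²) + (6·9 - (1)²) = 41 + 59 + 53 = 153,
  det = 7·(6·9 - (1)²) - (1)·((1)·9 - (1)·(2)) + (2)·((1)·(1) - 6·(2)) = 7·(53) - (1)·(7) + (2)·(-11) = 342.
  So p(λ) = λ³ - 22λ² + 153λ - 342.
Step 2 — look for an integer root (rational root theorem: any rational root is an integer divisor of 342). Testing λ = 6:
  p(6) = 216 - 792 + 918 - 342 = 0  ✓
  Dividing out (λ - 6): p(λ) = (λ - 6)(λ² - 16λ + 57).
Step 3 — remaining eigenvalues from the quadratic λ² - 16λ + 57 = 0:
  Δ = 16² - 4·57 = 256 - 228 = 28,  λ = (16 ± √28)/2 = (16 ± 5.2915)/2 ≈ 10.6458 or 5.3542.
  Sorted: λ_1 = 10.6458,  λ_2 = 6,  λ_3 = 5.3542  (check: sum = 22 = tr ✓).

Step 4 — unit eigenvector for λ_1 ≈ 10.6458: v spans the null space of (Sigma - λ_1 I), whose rows are
  r_1 = (-3.6458, 1, 2),  r_2 = (1, -4.6458, 1),  r_3 = (2, 1, -1.6458).
  v is orthogonal to every row, so take v ∝ r_1 × r_2 = ((1)·(1) - (2)·(-4.6458), (2)·(1) - (-3.6458)·(1), (-3.6458)·(-4.6458) - (1)·(1)) ≈ (10.2915, 5.6458, 15.9373).
  Let u = (10.2915, 5.6458, 15.9373).
  ||u|| = √((10.2915)² + (5.6458)² + (15.9373)²) = √(391.7856) ≈ 19.7936,  v_1 = u/||u|| ≈ (0.5199, 0.2852, 0.8052) (||v_1|| = 1).

λ_1 = 10.6458,  λ_2 = 6,  λ_3 = 5.3542;  v_1 ≈ (0.5199, 0.2852, 0.8052)


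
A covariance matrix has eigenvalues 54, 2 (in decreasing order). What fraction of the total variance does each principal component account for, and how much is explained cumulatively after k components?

Step 1 — total variance = trace(Sigma) = Σ λ_i = 54 + 2 = 56.

Step 2 — fraction explained by component i = λ_i / Σ λ:
  PC1: 54/56 = 0.9643
  PC2: 2/56 = 0.0357

Step 3 — cumulative fraction after k components = (λ_1 + ... + λ_k) / Σ λ:
  k = 1: 54/56 = 0.9643
  k = 2: (54 + 2)/56 = 56/56 = 1

Summary (fraction, with percent):

explained: PC1 0.9643 (96.43%), PC2 0.0357 (3.57%);  cumulative: 0.9643, 1


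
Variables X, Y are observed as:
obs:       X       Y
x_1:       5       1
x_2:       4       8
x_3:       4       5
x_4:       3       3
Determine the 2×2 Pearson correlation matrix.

Step 1 — column means:
  mean(X) = (5 + 4 + 4 + 3) / 4 = 16/4 = 4
  mean(Y) = (1 + 8 + 5 + 3) / 4 = 17/4 = 4.25

Step 2 — sample variances and covariances s[i,j] = (1/(n-1)) · Σ_k (x_{k,i} - mean_i) · (x_{k,j} - mean_j), with n-1 = 3:
  s[X,X] = ((1)·(1) + (0)·(0) + (0)·(0) + (-1)·(-1)) / 3 = 2/3 = 0.6667
  s[X,Y] = ((1)·(-3.25) + (0)·(3.75) + (0)·(0.75) + (-1)·(-1.25)) / 3 = -2/3 = -0.6667
  s[Y,Y] = ((-3.25)·(-3.25) + (3.75)·(3.75) + (0.75)·(0.75) + (-1.25)·(-1.25)) / 3 = 26.75/3 = 8.9167
  Sample standard deviations s_i = √(s[i,i]):
  s(X) = √(0.6667) = 0.8165
  s(Y) = √(8.9167) = 2.9861

Step 3 — r_{ij} = s_{ij} / (s_i · s_j):
  r[X,X] = 1 (diagonal).
  r[X,Y] = -0.6667 / (0.8165 · 2.9861) = -0.6667 / 2.4381 = -0.2734
  r[Y,Y] = 1 (diagonal).

R is symmetric with unit diagonal. Assembling:

R = [[1, -0.2734],
 [-0.2734, 1]]


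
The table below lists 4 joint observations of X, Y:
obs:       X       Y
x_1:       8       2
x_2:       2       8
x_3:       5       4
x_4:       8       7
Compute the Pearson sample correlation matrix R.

Step 1 — column means:
  mean(X) = (8 + 2 + 5 + 8) / 4 = 23/4 = 5.75
  mean(Y) = (2 + 8 + 4 + 7) / 4 = 21/4 = 5.25

Step 2 — sample variances and covariances s[i,j] = (1/(n-1)) · Σ_k (x_{k,i} - mean_i) · (x_{k,j} - mean_j), with n-1 = 3:
  s[X,X] = ((2.25)·(2.25) + (-3.75)·(-3.75) + (-0.75)·(-0.75) + (2.25)·(2.25)) / 3 = 24.75/3 = 8.25
  s[X,Y] = ((2.25)·(-3.25) + (-3.75)·(2.75) + (-0.75)·(-1.25) + (2.25)·(1.75)) / 3 = -12.75/3 = -4.25
  s[Y,Y] = ((-3.25)·(-3.25) + (2.75)·(2.75) + (-1.25)·(-1.25) + (1.75)·(1.75)) / 3 = 22.75/3 = 7.5833
  Sample standard deviations s_i = √(s[i,i]):
  s(X) = √(8.25) = 2.8723
  s(Y) = √(7.5833) = 2.7538

Step 3 — r_{ij} = s_{ij} / (s_i · s_j):
  r[X,X] = 1 (diagonal).
  r[X,Y] = -4.25 / (2.8723 · 2.7538) = -4.25 / 7.9096 = -0.5373
  r[Y,Y] = 1 (diagonal).

R is symmetric with unit diagonal. Assembling:

R = [[1, -0.5373],
 [-0.5373, 1]]


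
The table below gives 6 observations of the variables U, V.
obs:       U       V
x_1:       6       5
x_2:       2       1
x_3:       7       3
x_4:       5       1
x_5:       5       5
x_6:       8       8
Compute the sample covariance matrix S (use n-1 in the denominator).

Step 1 — column means:
  mean(U) = (6 + 2 + 7 + 5 + 5 + 8) / 6 = 33/6 = 5.5
  mean(V) = (5 + 1 + 3 + 1 + 5 + 8) / 6 = 23/6 = 3.8333

Step 2 — sample covariance S[i,j] = (1/(n-1)) · Σ_k (x_{k,i} - mean_i) · (x_{k,j} - mean_j), with n-1 = 5.
  S[U,U] = ((0.5)·(0.5) + (-3.5)·(-3.5) + (1.5)·(1.5) + (-0.5)·(-0.5) + (-0.5)·(-0.5) + (2.5)·(2.5)) / 5 = 21.5/5 = 4.3
  S[U,V] = ((0.5)·(1.1667) + (-3.5)·(-2.8333) + (1.5)·(-0.8333) + (-0.5)·(-2.8333) + (-0.5)·(1.1667) + (2.5)·(4.1667)) / 5 = 20.5/5 = 4.1
  S[V,V] = ((1.1667)·(1.1667) + (-2.8333)·(-2.8333) + (-0.8333)·(-0.8333) + (-2.8333)·(-2.8333) + (1.1667)·(1.1667) + (4.1667)·(4.1667)) / 5 = 36.8333/5 = 7.3667

S is symmetric (S[j,i] = S[i,j]). Assembling:

S = [[4.3, 4.1],
 [4.1, 7.3667]]


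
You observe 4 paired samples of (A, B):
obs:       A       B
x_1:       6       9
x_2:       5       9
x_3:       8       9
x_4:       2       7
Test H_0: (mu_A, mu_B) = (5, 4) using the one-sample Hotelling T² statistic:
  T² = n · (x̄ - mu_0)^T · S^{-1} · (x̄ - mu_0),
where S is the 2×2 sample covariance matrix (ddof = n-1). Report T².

Step 1 — sample mean vector:
  mean(A) = (6 + 5 + 8 + 2) / 4 = 21/4 = 5.25
  mean(B) = (9 + 9 + 9 + 7) / 4 = 34/4 = 8.5
  x̄ = (5.25, 8.5),  deviation x̄ - mu_0 = (5.25, 8.5) - (5, 4) = (0.25, 4.5).

Step 2 — sample covariance matrix, S[i,j] = (1/(n-1)) · Σ_k (x_{k,i} - mean_i) · (x_{k,j} - mean_j), divisor n-1 = 3:
  S[A,A] = ((0.75)·(0.75) + (-0.25)·(-0.25) + (2.75)·(2.75) + (-3.25)·(-3.25)) / 3 = 18.75/3 = 6.25
  S[A,B] = ((0.75)·(0.5) + (-0.25)·(0.5) + (2.75)·(0.5) + (-3.25)·(-1.5)) / 3 = 6.5/3 = 2.1667
  S[B,B] = ((0.5)·(0.5) + (0.5)·(0.5) + (0.5)·(0.5) + (-1.5)·(-1.5)) / 3 = 3/3 = 1
  S = [[6.25, 2.1667],
 [2.1667, 1]].

Step 3 — invert S. det(S) = 6.25·1 - (2.1667)² = 1.5556.
  S^{-1} = (1/det) · [[d, -b], [-b, a]] = [[0.6429, -1.3929],
 [-1.3929, 4.0179]].

Step 4 — quadratic form (x̄ - mu_0)^T · S^{-1} · (x̄ - mu_0):
  S^{-1} · (x̄ - mu_0) = (-6.1071, 17.7321),
  (x̄ - mu_0)^T · [...] = (0.25)·(-6.1071) + (4.5)·(17.7321) = 78.2679.

Step 5 — scale by n: T² = 4 · 78.2679 = 313.0714.

T² ≈ 313.0714


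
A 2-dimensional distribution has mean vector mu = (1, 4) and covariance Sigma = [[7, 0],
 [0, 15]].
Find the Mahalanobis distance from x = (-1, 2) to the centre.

Step 1 — centre the observation: (x - mu) = (-2, -2).

Step 2 — invert Sigma. det(Sigma) = 7·15 - (0)² = 105.
  Sigma^{-1} = (1/det) · [[d, -b], [-b, a]] = [[0.1429, 0],
 [0, 0.0667]].

Step 3 — form the quadratic (x - mu)^T · Sigma^{-1} · (x - mu):
  Sigma^{-1} · (x - mu) = (-0.2857, -0.1333).
  (x - mu)^T · [Sigma^{-1} · (x - mu)] = (-2)·(-0.2857) + (-2)·(-0.1333) = 0.8381.

Step 4 — take square root: d = √(0.8381) ≈ 0.9155.

d(x, mu) = √(0.8381) ≈ 0.9155


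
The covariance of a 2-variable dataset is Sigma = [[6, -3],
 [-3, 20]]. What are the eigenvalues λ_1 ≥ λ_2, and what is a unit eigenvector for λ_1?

Step 1 — characteristic polynomial of 2×2 Sigma:
  det(Sigma - λI) = λ² - trace · λ + det = 0.
  trace = 6 + 20 = 26, det = 6·20 - (-3)² = 111.
Step 2 — discriminant:
  Δ = trace² - 4·det = 676 - 444 = 232.
Step 3 — eigenvalues:
  λ = (trace ± √Δ)/2 = (26 ± 15.2315)/2,
  λ_1 = 20.6158,  λ_2 = 5.3842.

Step 4 — unit eigenvector for λ_1: solve (Sigma - λ_1 I)v = 0. First row:
  (6 - 20.6158)·v_x + (-3)·v_y = 0, i.e. (-14.6158)·v_x + (-3)·v_y = 0,
  so v ∝ (b, λ_1 - a) = (-3, 14.6158); multiply by -1 so the first entry is positive: u = (3, -14.6158).
  ||u|| = √((3)² + (-14.6158)²) = √(222.6208) ≈ 14.9205,
  v_1 = u/||u|| ≈ (0.2011, -0.9796) (||v_1|| = 1).

λ_1 = 20.6158,  λ_2 = 5.3842;  v_1 ≈ (0.2011, -0.9796)


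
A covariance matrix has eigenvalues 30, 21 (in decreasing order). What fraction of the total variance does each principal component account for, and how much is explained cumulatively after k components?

Step 1 — total variance = trace(Sigma) = Σ λ_i = 30 + 21 = 51.

Step 2 — fraction explained by component i = λ_i / Σ λ:
  PC1: 30/51 = 0.5882
  PC2: 21/51 = 0.4118

Step 3 — cumulative fraction after k components = (λ_1 + ... + λ_k) / Σ λ:
  k = 1: 30/51 = 0.5882
  k = 2: (30 + 21)/51 = 51/51 = 1

Summary (fraction, with percent):

explained: PC1 0.5882 (58.82%), PC2 0.4118 (41.18%);  cumulative: 0.5882, 1


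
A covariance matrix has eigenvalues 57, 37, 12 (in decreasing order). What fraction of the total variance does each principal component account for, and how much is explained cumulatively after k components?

Step 1 — total variance = trace(Sigma) = Σ λ_i = 57 + 37 + 12 = 106.

Step 2 — fraction explained by component i = λ_i / Σ λ:
  PC1: 57/106 = 0.5377
  PC2: 37/106 = 0.3491
  PC3: 12/106 = 0.1132

Step 3 — cumulative fraction after k components = (λ_1 + ... + λ_k) / Σ λ:
  k = 1: 57/106 = 0.5377
  k = 2: (57 + 37)/106 = 94/106 = 0.8868
  k = 3: (57 + 37 + 12)/106 = 106/106 = 1

Summary (fraction, with percent):

explained: PC1 0.5377 (53.77%), PC2 0.3491 (34.91%), PC3 0.1132 (11.32%);  cumulative: 0.5377, 0.8868, 1


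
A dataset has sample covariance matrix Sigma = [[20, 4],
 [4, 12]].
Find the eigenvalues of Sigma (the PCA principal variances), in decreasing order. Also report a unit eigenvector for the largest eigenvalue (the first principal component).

Step 1 — characteristic polynomial of 2×2 Sigma:
  det(Sigma - λI) = λ² - trace · λ + det = 0.
  trace = 20 + 12 = 32, det = 20·12 - (4)² = 224.
Step 2 — discriminant:
  Δ = trace² - 4·det = 1024 - 896 = 128.
Step 3 — eigenvalues:
  λ = (trace ± √Δ)/2 = (32 ± 11.3137)/2,
  λ_1 = 21.6569,  λ_2 = 10.3431.

Step 4 — unit eigenvector for λ_1: solve (Sigma - λ_1 I)v = 0. First row:
  (20 - 21.6569)·v_x + (4)·v_y = 0, i.e. (-1.6569)·v_x + (4)·v_y = 0,
  so v ∝ (b, λ_1 - a) = (4, 1.6569) = u.
  ||u|| = √((4)² + (1.6569)²) = √(18.7452) ≈ 4.3296,
  v_1 = u/||u|| ≈ (0.9239, 0.3827) (||v_1|| = 1).

λ_1 = 21.6569,  λ_2 = 10.3431;  v_1 ≈ (0.9239, 0.3827)


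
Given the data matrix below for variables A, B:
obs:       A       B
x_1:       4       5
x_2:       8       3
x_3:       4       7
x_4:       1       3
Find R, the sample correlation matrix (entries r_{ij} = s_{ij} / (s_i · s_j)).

Step 1 — column means:
  mean(A) = (4 + 8 + 4 + 1) / 4 = 17/4 = 4.25
  mean(B) = (5 + 3 + 7 + 3) / 4 = 18/4 = 4.5

Step 2 — sample variances and covariances s[i,j] = (1/(n-1)) · Σ_k (x_{k,i} - mean_i) · (x_{k,j} - mean_j), with n-1 = 3:
  s[A,A] = ((-0.25)·(-0.25) + (3.75)·(3.75) + (-0.25)·(-0.25) + (-3.25)·(-3.25)) / 3 = 24.75/3 = 8.25
  s[A,B] = ((-0.25)·(0.5) + (3.75)·(-1.5) + (-0.25)·(2.5) + (-3.25)·(-1.5)) / 3 = -1.5/3 = -0.5
  s[B,B] = ((0.5)·(0.5) + (-1.5)·(-1.5) + (2.5)·(2.5) + (-1.5)·(-1.5)) / 3 = 11/3 = 3.6667
  Sample standard deviations s_i = √(s[i,i]):
  s(A) = √(8.25) = 2.8723
  s(B) = √(3.6667) = 1.9149

Step 3 — r_{ij} = s_{ij} / (s_i · s_j):
  r[A,A] = 1 (diagonal).
  r[A,B] = -0.5 / (2.8723 · 1.9149) = -0.5 / 5.5 = -0.0909
  r[B,B] = 1 (diagonal).

R is symmetric with unit diagonal. Assembling:

R = [[1, -0.0909],
 [-0.0909, 1]]
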